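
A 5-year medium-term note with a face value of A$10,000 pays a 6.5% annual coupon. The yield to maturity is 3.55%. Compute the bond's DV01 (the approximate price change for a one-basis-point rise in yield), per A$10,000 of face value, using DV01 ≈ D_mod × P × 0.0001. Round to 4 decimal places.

A$4.8850

Periodic yield y = 0.0355.
  t   CF        PV=CF/(1+0.0355)^t    t·PV
  1       650.00       627.7161       627.7161
  2       650.00       606.1961     1,212.3922
  3       650.00       585.4139     1,756.2418
  4       650.00       565.3442     2,261.3768
  5    10,650.00     8,945.3861    44,726.9306
  Σ                 11,330.0565    50,584.6575
P = 11,330.0565; D_Mac = 4.46464 yrs; D_mod = 4.31158 yrs.
DV01 ≈ 4.31158 × 11,330.0565 × 0.0001 = 4.885047.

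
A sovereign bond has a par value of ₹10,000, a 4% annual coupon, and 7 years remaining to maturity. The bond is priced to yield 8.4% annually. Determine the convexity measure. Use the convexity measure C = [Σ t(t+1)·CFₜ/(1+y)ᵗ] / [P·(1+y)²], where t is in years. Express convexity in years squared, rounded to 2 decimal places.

With y = 0.084:
  t   CF        PV=CF/(1+0.084)^t    t·PV        t(t+1)·PV
  1       400.00       369.0037       369.0037         738.0074
  2       400.00       340.4093       680.8186       2,042.4558
  3       400.00       314.0307       942.0922       3,768.3687
  4       400.00       289.6962     1,158.7850       5,793.9249
  5       400.00       267.2475     1,336.2373       8,017.4237
  6       400.00       246.5382     1,479.2295      10,354.6062
  7    10,400.00     5,913.2789    41,392.9524     331,143.6191
  Σ                  7,740.2046    47,359.1186     361,858.4058
P = 7,740.2046.
Convexity = Σ t(t+1)·PV / [P·(1+y)²] = 361,858.4058 / (7,740.2046 × 1.175056) = 39.78576.

39.79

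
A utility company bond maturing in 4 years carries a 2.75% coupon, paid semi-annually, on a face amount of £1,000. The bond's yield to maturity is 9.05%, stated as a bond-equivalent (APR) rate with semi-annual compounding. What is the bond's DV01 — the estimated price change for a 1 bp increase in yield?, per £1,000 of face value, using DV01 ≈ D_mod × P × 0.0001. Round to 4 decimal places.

Periodic yield y = 0.04525.
  t   CF        PV=CF/(1+0.04525)^t    t·PV
  1        13.75        13.1547        13.1547
  2        13.75        12.5853        25.1705
  3        13.75        12.0404        36.1213
  4        13.75        11.5192        46.0768
  5        13.75        11.0205        55.1026
  6        13.75        10.5434        63.2605
  7        13.75        10.0870        70.6089
  8     1,013.75       711.4911     5,691.9286
  Σ                    792.4416     6,001.4240
P = 792.4416; D_Mac = 7.57333 half-year periods = 3.78667 yrs; D_mod = 3.62274 yrs.
DV01 ≈ 3.62274 × 792.4416 × 0.0001 = 0.287081.

£0.2871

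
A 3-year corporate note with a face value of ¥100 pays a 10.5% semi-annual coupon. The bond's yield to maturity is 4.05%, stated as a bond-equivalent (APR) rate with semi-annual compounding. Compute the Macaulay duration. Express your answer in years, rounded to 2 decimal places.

Periodic yield y = 0.02025. Discount each cash flow and weight by its period:
  t   CF        PV=CF/(1+0.02025)^t    t·PV
  1         5.25         5.1458         5.1458
  2         5.25         5.0437        10.0873
  3         5.25         4.9436        14.8307
  4         5.25         4.8454        19.3817
  5         5.25         4.7493        23.7463
  6       105.25        93.3217       559.9300
  Σ                    118.0494       633.1219
Price P = Σ PV = 118.0494.
Macaulay duration = Σ(t·PV) / P = 633.1219 / 118.0494 = 5.36319 half-year periods.
In years: 5.36319 / 2 = 2.68160 years.

2.68 years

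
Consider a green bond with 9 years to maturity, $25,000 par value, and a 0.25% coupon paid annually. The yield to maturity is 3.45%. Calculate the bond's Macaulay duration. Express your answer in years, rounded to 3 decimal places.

8.893 years

Periodic yield y = 0.0345. Discount each cash flow and weight by its year:
  t   CF        PV=CF/(1+0.0345)^t    t·PV
  1        62.50        60.4157        60.4157
  2        62.50        58.4008       116.8017
  3        62.50        56.4532       169.3596
  4        62.50        54.5705       218.2821
  5        62.50        52.7506       263.7531
  6        62.50        50.9914       305.9485
  7        62.50        49.2909       345.0361
  8        62.50        47.6471       381.1764
  9    25,062.50    18,469.2787   166,223.5084
  Σ                 18,899.7989   168,084.2815
Price P = Σ PV = 18,899.7989.
Macaulay duration = Σ(t·PV) / P = 168,084.2815 / 18,899.7989 = 8.89344 years.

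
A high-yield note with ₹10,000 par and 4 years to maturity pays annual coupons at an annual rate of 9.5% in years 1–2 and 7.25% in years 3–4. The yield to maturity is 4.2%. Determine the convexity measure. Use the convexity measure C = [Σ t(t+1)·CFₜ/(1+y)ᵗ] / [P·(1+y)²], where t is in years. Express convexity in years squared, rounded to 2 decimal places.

15.72

With y = 0.042:
  t   CF        PV=CF/(1+0.042)^t    t·PV        t(t+1)·PV
  1       950.00       911.7083       911.7083       1,823.4165
  2       950.00       874.9599     1,749.9199       5,249.7596
  3       725.00       640.8182     1,922.4547       7,689.8186
  4    10,725.00     9,097.5913    36,390.3654     181,951.8270
  Σ                 11,525.0778    40,974.4482     196,714.8217
P = 11,525.0778.
Convexity = Σ t(t+1)·PV / [P·(1+y)²] = 196,714.8217 / (11,525.0778 × 1.085764) = 15.72019.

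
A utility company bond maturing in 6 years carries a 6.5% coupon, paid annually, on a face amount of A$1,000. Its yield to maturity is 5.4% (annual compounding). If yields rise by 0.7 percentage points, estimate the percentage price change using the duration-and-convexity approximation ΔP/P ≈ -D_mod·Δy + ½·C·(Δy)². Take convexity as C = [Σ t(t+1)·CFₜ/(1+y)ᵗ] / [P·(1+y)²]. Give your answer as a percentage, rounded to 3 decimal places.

-3.365%

With y = 0.054:
  t   CF        PV=CF/(1+0.054)^t    t·PV        t(t+1)·PV
  1        65.00        61.6698        61.6698         123.3397
  2        65.00        58.5103       117.0205         351.0616
  3        65.00        55.5126       166.5378         666.1511
  4        65.00        52.6685       210.6740       1,053.3699
  5        65.00        49.9701       249.8505       1,499.1033
  6     1,065.00       776.7941     4,660.7649      32,625.3540
  Σ                  1,055.1254     5,466.5176      36,318.3797
P = 1,055.1254; D_Mac = 5.18092 yrs; D_mod = 4.91548 yrs; C = 30.98426.
Duration effect: -4.91548 × (+0.007) = -0.034408
Convexity effect: 0.5 × 30.98426 × (0.007)² = +0.0007591
ΔP/P ≈ -0.034408 + 0.0007591 = -0.033649 = -3.3649%.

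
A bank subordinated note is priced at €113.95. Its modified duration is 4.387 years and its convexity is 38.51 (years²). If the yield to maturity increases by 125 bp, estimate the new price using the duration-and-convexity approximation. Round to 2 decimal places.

Duration effect: -D_mod·Δy = -4.387 × (+0.0125) = -0.0548375
Convexity effect: ½·C·(Δy)² = 0.5 × 38.51 × (0.0125)² = +0.00300859375
ΔP/P ≈ -0.0548375 + 0.00300859375 = -0.05182890625
New price ≈ 113.95 × (1 - 0.05182890625) = 108.0440961328125.

€108.04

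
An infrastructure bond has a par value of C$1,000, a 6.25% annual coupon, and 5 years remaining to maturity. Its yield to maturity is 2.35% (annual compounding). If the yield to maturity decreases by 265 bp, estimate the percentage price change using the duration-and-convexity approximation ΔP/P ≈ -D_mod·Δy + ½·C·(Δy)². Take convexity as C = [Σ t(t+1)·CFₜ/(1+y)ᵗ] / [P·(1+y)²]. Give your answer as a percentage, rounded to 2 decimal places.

With y = 0.0235:
  t   CF        PV=CF/(1+0.0235)^t    t·PV        t(t+1)·PV
  1        62.50        61.0650        61.0650         122.1299
  2        62.50        59.6629       119.3258         357.9774
  3        62.50        58.2930       174.8790         699.5161
  4        62.50        56.9546       227.8183       1,139.0915
  5     1,062.50       945.9969     4,729.9844      28,379.9064
  Σ                  1,181.9723     5,313.0725      30,698.6213
P = 1,181.9723; D_Mac = 4.49509 yrs; D_mod = 4.39188 yrs; C = 24.79339.
Duration effect: -4.39188 × (-0.0265) = +0.116385
Convexity effect: 0.5 × 24.79339 × (-0.0265)² = +0.0087056
ΔP/P ≈ +0.116385 + 0.0087056 = +0.125090 = +12.5090%.

+12.51%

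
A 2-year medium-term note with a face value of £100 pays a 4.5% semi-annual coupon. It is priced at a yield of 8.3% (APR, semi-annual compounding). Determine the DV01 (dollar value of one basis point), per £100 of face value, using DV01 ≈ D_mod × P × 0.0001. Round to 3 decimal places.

Periodic yield y = 0.0415.
  t   CF        PV=CF/(1+0.0415)^t    t·PV
  1         2.25         2.1603         2.1603
  2         2.25         2.0743         4.1485
  3         2.25         1.9916         5.9748
  4       102.25        86.9013       347.6052
  Σ                     93.1275       359.8889
P = 93.1275; D_Mac = 3.86447 half-year periods = 1.93224 yrs; D_mod = 1.85524 yrs.
DV01 ≈ 1.85524 × 93.1275 × 0.0001 = 0.017277.

£0.017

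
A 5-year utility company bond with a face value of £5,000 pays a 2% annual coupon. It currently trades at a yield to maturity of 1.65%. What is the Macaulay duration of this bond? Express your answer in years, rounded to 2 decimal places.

4.81 years

Periodic yield y = 0.0165. Discount each cash flow and weight by its year:
  t   CF        PV=CF/(1+0.0165)^t    t·PV
  1       100.00        98.3768        98.3768
  2       100.00        96.7799       193.5598
  3       100.00        95.2090       285.6269
  4       100.00        93.6635       374.6541
  5     5,100.00     4,699.3010    23,496.5049
  Σ                  5,083.3302    24,448.7225
Price P = Σ PV = 5,083.3302.
Macaulay duration = Σ(t·PV) / P = 24,448.7225 / 5,083.3302 = 4.80959 years.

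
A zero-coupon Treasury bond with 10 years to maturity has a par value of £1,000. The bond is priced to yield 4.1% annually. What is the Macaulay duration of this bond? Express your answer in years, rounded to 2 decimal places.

10.00 years

A zero-coupon bond has a single cash flow at maturity, so its Macaulay duration equals its maturity: 10 years.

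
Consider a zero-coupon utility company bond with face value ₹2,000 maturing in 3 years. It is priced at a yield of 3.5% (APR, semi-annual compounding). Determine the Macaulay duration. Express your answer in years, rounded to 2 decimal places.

3.00 years

A zero-coupon bond has a single cash flow at maturity, so its Macaulay duration equals its maturity: 3 years.
(Equivalently: 6 semi-annual periods ÷ 2 = 3 years.)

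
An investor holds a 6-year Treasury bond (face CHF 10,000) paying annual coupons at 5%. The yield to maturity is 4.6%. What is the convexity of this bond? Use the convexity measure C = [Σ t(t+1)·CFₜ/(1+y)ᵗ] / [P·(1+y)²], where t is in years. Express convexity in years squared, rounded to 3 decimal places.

With y = 0.046:
  t   CF        PV=CF/(1+0.046)^t    t·PV        t(t+1)·PV
  1       500.00       478.0115       478.0115         956.0229
  2       500.00       456.9899       913.9799       2,741.9396
  3       500.00       436.8929     1,310.6786       5,242.7144
  4       500.00       417.6796     1,670.7184       8,353.5920
  5       500.00       399.3113     1,996.5564      11,979.3385
  6    10,500.00     8,016.7657    48,100.5943     336,704.1601
  Σ                 10,205.6509    54,470.5391     365,977.7675
P = 10,205.6509.
Convexity = Σ t(t+1)·PV / [P·(1+y)²] = 365,977.7675 / (10,205.6509 × 1.094116) = 32.77560.

32.776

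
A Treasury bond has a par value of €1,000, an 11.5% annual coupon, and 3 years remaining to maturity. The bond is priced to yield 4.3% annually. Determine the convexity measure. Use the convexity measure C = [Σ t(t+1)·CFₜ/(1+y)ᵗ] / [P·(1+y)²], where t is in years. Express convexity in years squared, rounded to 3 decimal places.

9.699

With y = 0.043:
  t   CF        PV=CF/(1+0.043)^t    t·PV        t(t+1)·PV
  1       115.00       110.2589       110.2589         220.5177
  2       115.00       105.7132       211.4264         634.2792
  3     1,115.00       982.7022     2,948.1067      11,792.4268
  Σ                  1,198.6743     3,269.7920      12,647.2237
P = 1,198.6743.
Convexity = Σ t(t+1)·PV / [P·(1+y)²] = 12,647.2237 / (1,198.6743 × 1.087849) = 9.69896.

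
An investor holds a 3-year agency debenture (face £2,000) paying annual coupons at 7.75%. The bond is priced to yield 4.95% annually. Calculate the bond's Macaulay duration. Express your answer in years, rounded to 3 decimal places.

Periodic yield y = 0.0495. Discount each cash flow and weight by its year:
  t   CF        PV=CF/(1+0.0495)^t    t·PV
  1       155.00       147.6894       147.6894
  2       155.00       140.7236       281.4471
  3     2,155.00     1,864.2319     5,592.6958
  Σ                  2,152.6449     6,021.8323
Price P = Σ PV = 2,152.6449.
Macaulay duration = Σ(t·PV) / P = 6,021.8323 / 2,152.6449 = 2.79741 years.

2.797 years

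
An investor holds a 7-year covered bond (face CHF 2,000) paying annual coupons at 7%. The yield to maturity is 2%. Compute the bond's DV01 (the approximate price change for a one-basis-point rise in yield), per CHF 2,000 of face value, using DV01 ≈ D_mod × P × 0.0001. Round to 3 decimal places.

CHF 1.543

Periodic yield y = 0.02.
  t   CF        PV=CF/(1+0.02)^t    t·PV
  1       140.00       137.2549       137.2549
  2       140.00       134.5636       269.1273
  3       140.00       131.9251       395.7754
  4       140.00       129.3384       517.3534
  5       140.00       126.8023       634.0116
  6       140.00       124.3160       745.8960
  7     2,140.00     1,862.9988    13,040.9915
  Σ                  2,647.1991    15,740.4100
P = 2,647.1991; D_Mac = 5.94606 yrs; D_mod = 5.82947 yrs.
DV01 ≈ 5.82947 × 2,647.1991 × 0.0001 = 1.543177.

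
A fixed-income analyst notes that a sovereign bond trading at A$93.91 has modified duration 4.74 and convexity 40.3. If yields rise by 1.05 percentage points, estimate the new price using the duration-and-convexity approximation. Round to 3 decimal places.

A$89.445

Duration effect: -D_mod·Δy = -4.74 × (+0.0105) = -0.049770
Convexity effect: ½·C·(Δy)² = 0.5 × 40.3 × (0.0105)² = +0.0022215375
ΔP/P ≈ -0.049770 + 0.0022215375 = -0.0475484625
New price ≈ 93.91 × (1 - 0.0475484625) = 89.444723886625.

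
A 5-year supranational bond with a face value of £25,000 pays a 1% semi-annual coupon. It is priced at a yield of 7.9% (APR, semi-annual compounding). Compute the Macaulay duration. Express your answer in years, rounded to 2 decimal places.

4.86 years

Periodic yield y = 0.0395. Discount each cash flow and weight by its period:
  t   CF        PV=CF/(1+0.0395)^t    t·PV
  1       125.00       120.2501       120.2501
  2       125.00       115.6807       231.3615
  3       125.00       111.2850       333.8549
  4       125.00       107.0563       428.2250
  5       125.00       102.9882       514.9411
  6       125.00        99.0748       594.4486
  7       125.00        95.3100       667.1701
  8       125.00        91.6883       733.5066
  9       125.00        88.2043       793.8384
  10   25,125.00    17,055.3695   170,553.6954
  Σ                 17,986.9072   174,971.2917
Price P = Σ PV = 17,986.9072.
Macaulay duration = Σ(t·PV) / P = 174,971.2917 / 17,986.9072 = 9.72770 half-year periods.
In years: 9.72770 / 2 = 4.86385 years.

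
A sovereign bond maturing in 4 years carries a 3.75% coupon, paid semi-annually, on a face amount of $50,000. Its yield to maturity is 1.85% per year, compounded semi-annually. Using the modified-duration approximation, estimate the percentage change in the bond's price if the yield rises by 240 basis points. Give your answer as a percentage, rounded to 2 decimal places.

Periodic yield y = 0.00925. Modified duration first:
  t   CF        PV=CF/(1+0.00925)^t    t·PV
  1       937.50       928.9076       928.9076
  2       937.50       920.3940     1,840.7879
  3       937.50       911.9583     2,735.8750
  4       937.50       903.6000     3,614.4002
  5       937.50       895.3184     4,476.5918
  6       937.50       887.1126     5,322.6754
  7       937.50       878.9820     6,152.8738
  8    50,937.50    47,320.3079   378,562.4629
  Σ                 53,646.5807   403,634.5746
P = 53,646.5807; D_Mac = 7.52396 half-year periods = 3.76198 yrs; D_mod = 3.76198/(1+0.00925) = 3.72750 yrs.
ΔP/P ≈ -D_mod · Δy = -3.72750 × (+0.024) = -0.089460 = -8.9460%.

-8.95%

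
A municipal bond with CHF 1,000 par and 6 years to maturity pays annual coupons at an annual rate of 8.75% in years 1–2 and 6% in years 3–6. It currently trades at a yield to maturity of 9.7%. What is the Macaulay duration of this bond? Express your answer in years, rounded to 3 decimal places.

Periodic yield y = 0.097. Discount each cash flow and weight by its year:
  t   CF        PV=CF/(1+0.097)^t    t·PV
  1        87.50        79.7630        79.7630
  2        87.50        72.7101       145.4202
  3        60.00        45.4497       136.3492
  4        60.00        41.4309       165.7237
  5        60.00        37.7675       188.8374
  6     1,060.00       608.2276     3,649.3654
  Σ                    885.3488     4,365.4590
Price P = Σ PV = 885.3488.
Macaulay duration = Σ(t·PV) / P = 4,365.4590 / 885.3488 = 4.93078 years.

4.931 years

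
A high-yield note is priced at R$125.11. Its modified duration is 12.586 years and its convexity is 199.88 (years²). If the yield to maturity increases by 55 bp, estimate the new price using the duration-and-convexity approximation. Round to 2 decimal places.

Duration effect: -D_mod·Δy = -12.586 × (+0.0055) = -0.069223
Convexity effect: ½·C·(Δy)² = 0.5 × 199.88 × (0.0055)² = +0.003023185
ΔP/P ≈ -0.069223 + 0.003023185 = -0.066199815
New price ≈ 125.11 × (1 - 0.066199815) = 116.82774114535.

R$116.83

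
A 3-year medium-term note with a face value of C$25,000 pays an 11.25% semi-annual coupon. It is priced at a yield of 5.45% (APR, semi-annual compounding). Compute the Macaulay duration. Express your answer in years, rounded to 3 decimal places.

Periodic yield y = 0.02725. Discount each cash flow and weight by its period:
  t   CF        PV=CF/(1+0.02725)^t    t·PV
  1     1,406.25     1,368.9462     1,368.9462
  2     1,406.25     1,332.6320     2,665.2640
  3     1,406.25     1,297.2811     3,891.8433
  4     1,406.25     1,262.8679     5,051.4717
  5     1,406.25     1,229.3677     6,146.8383
  6    26,406.25    22,472.4194   134,834.5163
  Σ                 28,963.5143   153,958.8798
Price P = Σ PV = 28,963.5143.
Macaulay duration = Σ(t·PV) / P = 153,958.8798 / 28,963.5143 = 5.31561 half-year periods.
In years: 5.31561 / 2 = 2.65781 years.

2.658 years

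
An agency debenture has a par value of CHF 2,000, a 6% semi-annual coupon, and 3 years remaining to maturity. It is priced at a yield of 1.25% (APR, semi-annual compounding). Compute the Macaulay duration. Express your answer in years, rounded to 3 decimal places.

Periodic yield y = 0.00625. Discount each cash flow and weight by its period:
  t   CF        PV=CF/(1+0.00625)^t    t·PV
  1        60.00        59.6273        59.6273
  2        60.00        59.2570       118.5139
  3        60.00        58.8889       176.6668
  4        60.00        58.5231       234.0926
  5        60.00        58.1596       290.7982
  6     2,060.00     1,984.4121    11,906.4724
  Σ                  2,278.8681    12,786.1713
Price P = Σ PV = 2,278.8681.
Macaulay duration = Σ(t·PV) / P = 12,786.1713 / 2,278.8681 = 5.61076 half-year periods.
In years: 5.61076 / 2 = 2.80538 years.

2.805 years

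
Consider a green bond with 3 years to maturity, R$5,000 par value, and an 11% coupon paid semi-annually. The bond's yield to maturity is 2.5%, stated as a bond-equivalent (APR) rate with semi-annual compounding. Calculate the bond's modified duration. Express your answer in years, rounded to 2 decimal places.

Periodic yield y = 0.0125. First find Macaulay duration:
  t   CF        PV=CF/(1+0.0125)^t    t·PV
  1       275.00       271.6049       271.6049
  2       275.00       268.2518       536.5036
  3       275.00       264.9400       794.8201
  4       275.00       261.6692     1,046.6767
  5       275.00       258.4387     1,292.1935
  6     5,275.00     4,896.1225    29,376.7348
  Σ                  6,221.0271    33,318.5336
P = 6,221.0271; Macaulay duration = 33,318.5336 / 6,221.0271 = 5.35579 half-year periods = 2.67790 years.
Modified duration = D_Mac / (1 + y) = 2.67790 / 1.0125 = 2.64484 years.

2.64 years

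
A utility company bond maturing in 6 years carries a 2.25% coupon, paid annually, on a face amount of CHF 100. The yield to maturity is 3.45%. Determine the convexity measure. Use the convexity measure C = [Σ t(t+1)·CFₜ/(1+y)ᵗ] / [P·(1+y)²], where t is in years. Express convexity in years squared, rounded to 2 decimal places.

36.35

With y = 0.0345:
  t   CF        PV=CF/(1+0.0345)^t    t·PV        t(t+1)·PV
  1         2.25         2.1750         2.1750           4.3499
  2         2.25         2.1024         4.2049          12.6146
  3         2.25         2.0323         6.0969          24.3878
  4         2.25         1.9645         7.8582          39.2908
  5         2.25         1.8990         9.4951          56.9707
  6       102.25        83.4220       500.5317       3,503.7220
  Σ                     93.5952       530.3617       3,641.3357
P = 93.5952.
Convexity = Σ t(t+1)·PV / [P·(1+y)²] = 3,641.3357 / (93.5952 × 1.070190) = 36.35349.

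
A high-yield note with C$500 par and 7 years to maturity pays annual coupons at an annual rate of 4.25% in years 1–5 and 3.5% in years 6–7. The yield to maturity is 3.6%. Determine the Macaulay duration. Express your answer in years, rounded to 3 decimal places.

Periodic yield y = 0.036. Discount each cash flow and weight by its year:
  t   CF        PV=CF/(1+0.036)^t    t·PV
  1        21.25        20.5116        20.5116
  2        21.25        19.7988        39.5977
  3        21.25        19.1108        57.3325
  4        21.25        18.4468        73.7870
  5        21.25        17.8057        89.0287
  6        17.50        14.1540        84.9241
  7       517.50       404.0100     2,828.0697
  Σ                    513.8377     3,193.2512
Price P = Σ PV = 513.8377.
Macaulay duration = Σ(t·PV) / P = 3,193.2512 / 513.8377 = 6.21451 years.

6.215 years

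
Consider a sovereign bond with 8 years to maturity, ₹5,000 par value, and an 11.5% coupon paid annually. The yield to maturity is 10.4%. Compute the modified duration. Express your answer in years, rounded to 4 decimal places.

Periodic yield y = 0.104. First find Macaulay duration:
  t   CF        PV=CF/(1+0.104)^t    t·PV
  1       575.00       520.8333       520.8333
  2       575.00       471.7693       943.5386
  3       575.00       427.3273     1,281.9819
  4       575.00       387.0718     1,548.2873
  5       575.00       350.6085     1,753.0426
  6       575.00       317.5802     1,905.4811
  7       575.00       287.6632     2,013.6425
  8     5,575.00     2,526.3428    20,210.7426
  Σ                  5,289.1965    30,177.5500
P = 5,289.1965; Macaulay duration = 30,177.5500 / 5,289.1965 = 5.70551 years.
Modified duration = D_Mac / (1 + y) = 5.70551 / 1.104 = 5.16803 years.

5.1680 years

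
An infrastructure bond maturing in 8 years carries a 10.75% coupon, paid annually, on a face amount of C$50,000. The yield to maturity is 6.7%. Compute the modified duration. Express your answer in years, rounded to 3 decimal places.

Periodic yield y = 0.067. First find Macaulay duration:
  t   CF        PV=CF/(1+0.067)^t    t·PV
  1     5,375.00     5,037.4883     5,037.4883
  2     5,375.00     4,721.1699     9,442.3398
  3     5,375.00     4,424.7141    13,274.1422
  4     5,375.00     4,146.8735    16,587.4941
  5     5,375.00     3,886.4794    19,432.3971
  6     5,375.00     3,642.4362    21,854.6171
  7     5,375.00     3,413.7171    23,896.0200
  8    55,375.00    32,960.8486   263,686.7885
  Σ                 62,233.7271   373,211.2870
P = 62,233.7271; Macaulay duration = 373,211.2870 / 62,233.7271 = 5.99693 years.
Modified duration = D_Mac / (1 + y) = 5.99693 / 1.067 = 5.62037 years.

5.620 years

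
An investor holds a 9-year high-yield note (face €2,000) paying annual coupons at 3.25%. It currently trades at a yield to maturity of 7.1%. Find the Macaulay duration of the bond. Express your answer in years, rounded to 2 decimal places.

7.75 years

Periodic yield y = 0.071. Discount each cash flow and weight by its year:
  t   CF        PV=CF/(1+0.071)^t    t·PV
  1        65.00        60.6909        60.6909
  2        65.00        56.6675       113.3351
  3        65.00        52.9109       158.7326
  4        65.00        49.4032       197.6130
  5        65.00        46.1281       230.6407
  6        65.00        43.0702       258.4210
  7        65.00        40.2149       281.5043
  8        65.00        37.5489       300.3915
  9     2,065.00     1,113.8195    10,024.3755
  Σ                  1,500.4543    11,625.7047
Price P = Σ PV = 1,500.4543.
Macaulay duration = Σ(t·PV) / P = 11,625.7047 / 1,500.4543 = 7.74812 years.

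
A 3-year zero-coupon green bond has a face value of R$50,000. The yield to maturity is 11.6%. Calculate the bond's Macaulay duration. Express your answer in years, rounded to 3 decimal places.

3.000 years

A zero-coupon bond has a single cash flow at maturity, so its Macaulay duration equals its maturity: 3 years.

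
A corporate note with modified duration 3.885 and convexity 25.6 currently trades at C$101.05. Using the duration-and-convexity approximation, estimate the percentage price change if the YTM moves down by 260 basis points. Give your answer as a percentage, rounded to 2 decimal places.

+10.97%

Duration effect: -D_mod·Δy = -3.885 × (-0.026) = +0.101010
Convexity effect: ½·C·(Δy)² = 0.5 × 25.6 × (-0.026)² = +0.0086528
ΔP/P ≈ +0.101010 + 0.0086528 = +0.1096628
= +10.96628%.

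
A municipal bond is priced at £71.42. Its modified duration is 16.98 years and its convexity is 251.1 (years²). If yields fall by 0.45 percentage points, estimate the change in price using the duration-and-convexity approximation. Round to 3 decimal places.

Duration effect: -D_mod·Δy = -16.98 × (-0.0045) = +0.076410
Convexity effect: ½·C·(Δy)² = 0.5 × 251.1 × (-0.0045)² = +0.0025423875
ΔP/P ≈ +0.076410 + 0.0025423875 = +0.0789523875
ΔP ≈ 71.42 × (+0.0789523875) = +5.63877951525.

+£5.639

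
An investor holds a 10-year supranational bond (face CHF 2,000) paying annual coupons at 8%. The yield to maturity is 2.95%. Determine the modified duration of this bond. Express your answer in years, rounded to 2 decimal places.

Periodic yield y = 0.0295. First find Macaulay duration:
  t   CF        PV=CF/(1+0.0295)^t    t·PV
  1       160.00       155.4153       155.4153
  2       160.00       150.9619       301.9237
  3       160.00       146.6361       439.9083
  4       160.00       142.4343       569.7372
  5       160.00       138.3529       691.7644
  6       160.00       134.3884       806.3306
  7       160.00       130.5376       913.7630
  8       160.00       126.7971     1,014.3765
  9       160.00       123.1637     1,108.4735
  10    2,160.00     1,615.0659    16,150.6588
  Σ                  2,863.7531    22,152.3513
P = 2,863.7531; Macaulay duration = 22,152.3513 / 2,863.7531 = 7.73543 years.
Modified duration = D_Mac / (1 + y) = 7.73543 / 1.0295 = 7.51377 years.

7.51 years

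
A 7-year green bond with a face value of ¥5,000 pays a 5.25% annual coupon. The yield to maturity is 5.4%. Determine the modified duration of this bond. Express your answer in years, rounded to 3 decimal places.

5.722 years

Periodic yield y = 0.054. First find Macaulay duration:
  t   CF        PV=CF/(1+0.054)^t    t·PV
  1       262.50       249.0512       249.0512
  2       262.50       236.2915       472.5830
  3       262.50       224.1855       672.5564
  4       262.50       212.6997       850.7988
  5       262.50       201.8024     1,009.0118
  6       262.50       191.4633     1,148.7801
  7     5,262.50     3,641.7307    25,492.1152
  Σ                  4,957.2244    29,894.8965
P = 4,957.2244; Macaulay duration = 29,894.8965 / 4,957.2244 = 6.03057 years.
Modified duration = D_Mac / (1 + y) = 6.03057 / 1.054 = 5.72160 years.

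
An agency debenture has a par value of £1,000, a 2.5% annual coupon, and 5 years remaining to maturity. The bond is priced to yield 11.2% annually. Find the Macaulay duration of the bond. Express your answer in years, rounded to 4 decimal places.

Periodic yield y = 0.112. Discount each cash flow and weight by its year:
  t   CF        PV=CF/(1+0.112)^t    t·PV
  1        25.00        22.4820        22.4820
  2        25.00        20.2176        40.4353
  3        25.00        18.1813        54.5440
  4        25.00        16.3501        65.4005
  5     1,025.00       602.8370     3,014.1852
  Σ                    680.0681     3,197.0470
Price P = Σ PV = 680.0681.
Macaulay duration = Σ(t·PV) / P = 3,197.0470 / 680.0681 = 4.70107 years.

4.7011 years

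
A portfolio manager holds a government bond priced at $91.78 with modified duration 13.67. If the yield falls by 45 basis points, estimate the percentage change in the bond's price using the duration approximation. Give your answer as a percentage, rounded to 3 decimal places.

+6.152%

Duration approximation: ΔP/P ≈ -D_mod · Δy = -13.67 × (-0.0045) = +0.061515.
As a percentage: +6.1515%.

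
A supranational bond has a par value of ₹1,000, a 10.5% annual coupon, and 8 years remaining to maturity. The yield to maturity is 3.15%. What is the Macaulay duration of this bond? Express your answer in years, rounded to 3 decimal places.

6.227 years

Periodic yield y = 0.0315. Discount each cash flow and weight by its year:
  t   CF        PV=CF/(1+0.0315)^t    t·PV
  1       105.00       101.7935       101.7935
  2       105.00        98.6849       197.3699
  3       105.00        95.6713       287.0139
  4       105.00        92.7497       370.9987
  5       105.00        89.9173       449.5864
  6       105.00        87.1714       523.0283
  7       105.00        84.5093       591.5653
  8     1,105.00       862.2008     6,897.6064
  Σ                  1,512.6982     9,418.9622
Price P = Σ PV = 1,512.6982.
Macaulay duration = Σ(t·PV) / P = 9,418.9622 / 1,512.6982 = 6.22660 years.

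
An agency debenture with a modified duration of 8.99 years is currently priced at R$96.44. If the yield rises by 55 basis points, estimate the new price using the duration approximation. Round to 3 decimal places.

Duration approximation: ΔP/P ≈ -D_mod · Δy = -8.99 × (+0.0055) = -0.049445.
New price ≈ 96.44 × (1 - 0.049445) = 91.6715242.

R$91.672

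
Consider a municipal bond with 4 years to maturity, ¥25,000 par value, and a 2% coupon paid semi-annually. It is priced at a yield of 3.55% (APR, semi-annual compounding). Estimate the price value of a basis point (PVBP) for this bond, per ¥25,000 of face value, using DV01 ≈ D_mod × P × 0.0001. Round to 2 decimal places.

Periodic yield y = 0.01775.
  t   CF        PV=CF/(1+0.01775)^t    t·PV
  1       250.00       245.6399       245.6399
  2       250.00       241.3558       482.7117
  3       250.00       237.1465       711.4394
  4       250.00       233.0105       932.0422
  5       250.00       228.9467     1,144.7337
  6       250.00       224.9538     1,349.7228
  7       250.00       221.0305     1,547.2136
  8    25,250.00    21,934.7402   175,477.9213
  Σ                 23,566.8239   181,891.4245
P = 23,566.8239; D_Mac = 7.71811 half-year periods = 3.85906 yrs; D_mod = 3.79175 yrs.
DV01 ≈ 3.79175 × 23,566.8239 × 0.0001 = 8.935958.

¥8.94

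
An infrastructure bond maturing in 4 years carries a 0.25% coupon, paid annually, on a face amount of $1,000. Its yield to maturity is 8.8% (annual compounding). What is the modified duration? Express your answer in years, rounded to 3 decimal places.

3.660 years

Periodic yield y = 0.088. First find Macaulay duration:
  t   CF        PV=CF/(1+0.088)^t    t·PV
  1         2.50         2.2978         2.2978
  2         2.50         2.1119         4.2239
  3         2.50         1.9411         5.8234
  4     1,002.50       715.4327     2,861.7309
  Σ                    721.7836     2,874.0759
P = 721.7836; Macaulay duration = 2,874.0759 / 721.7836 = 3.98191 years.
Modified duration = D_Mac / (1 + y) = 3.98191 / 1.088 = 3.65984 years.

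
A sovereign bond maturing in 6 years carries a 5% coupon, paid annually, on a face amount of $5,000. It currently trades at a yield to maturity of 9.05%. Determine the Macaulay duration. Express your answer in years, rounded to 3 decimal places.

5.247 years

Periodic yield y = 0.0905. Discount each cash flow and weight by its year:
  t   CF        PV=CF/(1+0.0905)^t    t·PV
  1       250.00       229.2526       229.2526
  2       250.00       210.2271       420.4542
  3       250.00       192.7805       578.3414
  4       250.00       176.7817       707.1268
  5       250.00       162.1107       810.5535
  6     5,250.00     3,121.8015    18,730.8090
  Σ                  4,092.9541    21,476.5374
Price P = Σ PV = 4,092.9541.
Macaulay duration = Σ(t·PV) / P = 21,476.5374 / 4,092.9541 = 5.24720 years.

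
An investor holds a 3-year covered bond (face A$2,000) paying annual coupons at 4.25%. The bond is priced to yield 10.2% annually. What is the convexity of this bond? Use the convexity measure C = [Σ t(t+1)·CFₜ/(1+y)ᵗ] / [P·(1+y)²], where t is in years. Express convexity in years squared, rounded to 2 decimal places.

With y = 0.102:
  t   CF        PV=CF/(1+0.102)^t    t·PV        t(t+1)·PV
  1        85.00        77.1325        77.1325         154.2650
  2        85.00        69.9932       139.9864         419.9591
  3     2,085.00     1,557.9778     4,673.9335      18,695.7341
  Σ                  1,705.1035     4,891.0524      19,269.9581
P = 1,705.1035.
Convexity = Σ t(t+1)·PV / [P·(1+y)²] = 19,269.9581 / (1,705.1035 × 1.214404) = 9.30608.

9.31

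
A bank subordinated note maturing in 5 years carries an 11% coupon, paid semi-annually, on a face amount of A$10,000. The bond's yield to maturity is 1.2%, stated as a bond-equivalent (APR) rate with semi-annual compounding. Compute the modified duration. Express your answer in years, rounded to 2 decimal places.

4.15 years

Periodic yield y = 0.006. First find Macaulay duration:
  t   CF        PV=CF/(1+0.006)^t    t·PV
  1       550.00       546.7197       546.7197
  2       550.00       543.4589     1,086.9179
  3       550.00       540.2176     1,620.6529
  4       550.00       536.9956     2,147.9826
  5       550.00       533.7929     2,668.9645
  6       550.00       530.6092     3,183.6554
  7       550.00       527.4446     3,692.1120
  8       550.00       524.2988     4,194.3902
  9       550.00       521.1717     4,690.5457
  10   10,550.00     9,937.3973    99,373.9728
  Σ                 14,742.1064   123,205.9136
P = 14,742.1064; Macaulay duration = 123,205.9136 / 14,742.1064 = 8.35742 half-year periods = 4.17871 years.
Modified duration = D_Mac / (1 + y) = 4.17871 / 1.006 = 4.15379 years.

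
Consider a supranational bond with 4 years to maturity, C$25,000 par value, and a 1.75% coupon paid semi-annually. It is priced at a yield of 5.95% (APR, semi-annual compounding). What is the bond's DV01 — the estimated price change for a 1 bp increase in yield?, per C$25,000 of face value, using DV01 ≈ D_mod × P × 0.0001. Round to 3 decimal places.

C$8.005

Periodic yield y = 0.02975.
  t   CF        PV=CF/(1+0.02975)^t    t·PV
  1       218.75       212.4302       212.4302
  2       218.75       206.2930       412.5860
  3       218.75       200.3331       600.9992
  4       218.75       194.5454       778.1814
  5       218.75       188.9248       944.6242
  6       218.75       183.4667     1,100.8002
  7       218.75       178.1663     1,247.1638
  8    25,218.75    19,946.6125   159,572.9002
  Σ                 21,310.7719   164,869.6852
P = 21,310.7719; D_Mac = 7.73645 half-year periods = 3.86822 yrs; D_mod = 3.75647 yrs.
DV01 ≈ 3.75647 × 21,310.7719 × 0.0001 = 8.005326.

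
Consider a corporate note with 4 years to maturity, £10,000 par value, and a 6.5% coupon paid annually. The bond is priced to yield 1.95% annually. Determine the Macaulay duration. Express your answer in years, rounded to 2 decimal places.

Periodic yield y = 0.0195. Discount each cash flow and weight by its year:
  t   CF        PV=CF/(1+0.0195)^t    t·PV
  1       650.00       637.5674       637.5674
  2       650.00       625.3727     1,250.7453
  3       650.00       613.4112     1,840.2335
  4    10,650.00     9,858.2695    39,433.0781
  Σ                 11,734.6208    43,161.6243
Price P = Σ PV = 11,734.6208.
Macaulay duration = Σ(t·PV) / P = 43,161.6243 / 11,734.6208 = 3.67814 years.

3.68 years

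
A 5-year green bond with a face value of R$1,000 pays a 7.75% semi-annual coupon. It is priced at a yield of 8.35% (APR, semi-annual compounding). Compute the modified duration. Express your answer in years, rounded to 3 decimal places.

Periodic yield y = 0.04175. First find Macaulay duration:
  t   CF        PV=CF/(1+0.04175)^t    t·PV
  1        38.75        37.1970        37.1970
  2        38.75        35.7063        71.4126
  3        38.75        34.2753       102.8259
  4        38.75        32.9016       131.6066
  5        38.75        31.5831       157.9153
  6        38.75        30.3173       181.9039
  7        38.75        29.1023       203.7160
  8        38.75        27.9360       223.4877
  9        38.75        26.8164       241.3474
  10    1,038.75       690.0427     6,900.4267
  Σ                    975.8779     8,251.8390
P = 975.8779; Macaulay duration = 8,251.8390 / 975.8779 = 8.45581 half-year periods = 4.22791 years.
Modified duration = D_Mac / (1 + y) = 4.22791 / 1.04175 = 4.05846 years.

4.058 years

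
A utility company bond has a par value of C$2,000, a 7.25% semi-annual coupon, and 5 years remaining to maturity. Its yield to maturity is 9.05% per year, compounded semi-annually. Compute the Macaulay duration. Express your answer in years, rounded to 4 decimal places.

4.2499 years

Periodic yield y = 0.04525. Discount each cash flow and weight by its period:
  t   CF        PV=CF/(1+0.04525)^t    t·PV
  1        72.50        69.3614        69.3614
  2        72.50        66.3587       132.7173
  3        72.50        63.4859       190.4578
  4        72.50        60.7376       242.9502
  5        72.50        58.1082       290.5408
  6        72.50        55.5926       333.5556
  7        72.50        53.1859       372.3015
  8        72.50        50.8835       407.0676
  9        72.50        48.6807       438.1259
  10    2,072.50     1,331.3516    13,313.5164
  Σ                  1,857.7460    15,790.5946
Price P = Σ PV = 1,857.7460.
Macaulay duration = Σ(t·PV) / P = 15,790.5946 / 1,857.7460 = 8.49987 half-year periods.
In years: 8.49987 / 2 = 4.24993 years.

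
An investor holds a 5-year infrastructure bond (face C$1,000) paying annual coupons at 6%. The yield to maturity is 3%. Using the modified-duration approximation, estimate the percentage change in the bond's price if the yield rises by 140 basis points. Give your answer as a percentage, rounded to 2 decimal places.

-6.12%

Periodic yield y = 0.03. Modified duration first:
  t   CF        PV=CF/(1+0.03)^t    t·PV
  1        60.00        58.2524        58.2524
  2        60.00        56.5558       113.1115
  3        60.00        54.9085       164.7255
  4        60.00        53.3092       213.2369
  5     1,060.00       914.3653     4,571.8266
  Σ                  1,137.3912     5,121.1529
P = 1,137.3912; D_Mac = 4.50254 yrs; D_mod = 4.50254/(1+0.03) = 4.37140 yrs.
ΔP/P ≈ -D_mod · Δy = -4.37140 × (+0.014) = -0.061200 = -6.1200%.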